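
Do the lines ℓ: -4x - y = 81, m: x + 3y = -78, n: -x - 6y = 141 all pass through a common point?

Yes

Lines aᵢx + bᵢy = cᵢ with pairwise distinct directions are concurrent exactly when det[aᵢ bᵢ cᵢ] = 0.
Here the determinant is 0.
It vanishes, so the lines are concurrent at (-15, -21).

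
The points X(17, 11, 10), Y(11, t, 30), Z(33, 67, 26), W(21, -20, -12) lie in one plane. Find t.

Coplanarity ⇔ det[XY; XZ; XW] = 0.
Expanding, this is linear in t: (416)t + (-14560) = 0.
So t = 35.

35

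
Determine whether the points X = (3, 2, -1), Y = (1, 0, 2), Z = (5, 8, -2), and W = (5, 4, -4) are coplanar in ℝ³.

Yes

With X as base: XY = (-2, -2, 3), XZ = (2, 6, -1), XW = (2, 2, -3).
XZ × XW = (-16, 4, -8).
XY · (XZ × XW) = 0.
The scalar triple product vanishes, so the four points are coplanar.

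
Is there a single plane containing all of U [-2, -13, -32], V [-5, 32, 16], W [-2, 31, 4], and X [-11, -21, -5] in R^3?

A normal to the plane through U, V, W is n = UV × UW = (-492, 108, -132).
The plane has equation n·P = 3804. For X: n·X = 3804.
Equal, so X lies in the plane and all four are coplanar.

Yes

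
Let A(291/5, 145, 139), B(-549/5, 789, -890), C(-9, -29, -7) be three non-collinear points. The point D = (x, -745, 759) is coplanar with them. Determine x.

Coplanarity requires AB · (AC × AD) = 0.
AB = (-168, 644, -1029), AC = (-336/5, -174, -146); the triple product is linear in x with coefficient -273070 and constant term 21135618.
Setting it to zero: x = 387/5.

387/5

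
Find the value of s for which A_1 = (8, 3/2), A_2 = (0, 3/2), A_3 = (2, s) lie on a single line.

The three points are collinear iff det[A_1A_2; A_1A_3] = 0.
This determinant is linear in s: (-8)s + (12) = 0, so s = 3/2.

3/2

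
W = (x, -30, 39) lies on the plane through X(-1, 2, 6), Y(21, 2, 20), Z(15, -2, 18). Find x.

28

The plane through X, Y, Z has equation 56x − 40y − 88z = -664.
Substituting W: (56)x + (-2232) = -664, so x = 28.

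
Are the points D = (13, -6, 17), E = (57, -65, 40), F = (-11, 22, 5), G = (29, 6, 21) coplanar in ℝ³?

With D as base: DE = (44, -59, 23), DF = (-24, 28, -12), DG = (16, 12, 4).
DF × DG = (256, -96, -736).
DE · (DF × DG) = 0.
The scalar triple product vanishes, so the four points are coplanar.

Yes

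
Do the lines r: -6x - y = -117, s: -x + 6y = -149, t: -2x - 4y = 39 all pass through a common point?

No

Intersecting r and s: solving the 2×2 system gives (x, y) = (23, -21).
Substitute into t: (-2)(23) + (-4)(-21) = 38.
But t requires 39 ≠ 38, so the three lines have no common point.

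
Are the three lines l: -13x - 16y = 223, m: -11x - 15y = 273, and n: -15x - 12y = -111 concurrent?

The three lines meet at one point iff the augmented coefficient matrix [aᵢ bᵢ cᵢ] has rank < 3, i.e. its determinant vanishes.
Here the determinant is 84.
Nonzero, so no common point exists.

No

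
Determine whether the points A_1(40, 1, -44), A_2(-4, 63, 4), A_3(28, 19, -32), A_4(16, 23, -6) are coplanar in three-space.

Yes

With A_1 as base: A_1A_2 = (-44, 62, 48), A_1A_3 = (-12, 18, 12), A_1A_4 = (-24, 22, 38).
A_1A_3 × A_1A_4 = (420, 168, 168).
A_1A_2 · (A_1A_3 × A_1A_4) = 0.
The scalar triple product vanishes, so the four points are coplanar.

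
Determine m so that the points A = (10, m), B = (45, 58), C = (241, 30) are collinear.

63

The three points are collinear iff det[AB; AC] = 0.
This determinant is linear in m: (196)m + (-12348) = 0, so m = 63.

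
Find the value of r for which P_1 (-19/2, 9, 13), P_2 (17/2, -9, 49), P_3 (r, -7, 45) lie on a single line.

13/2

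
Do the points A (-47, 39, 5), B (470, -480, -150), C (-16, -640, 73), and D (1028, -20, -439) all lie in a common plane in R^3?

Yes

The four points are coplanar iff the 3×3 determinant with rows AB, AC, AD is zero.
Rows: (517, -519, -155), (31, -679, 68), (1075, -59, -444).
Expanding along the first row: (517)(305488) − (-519)(-86864) + (-155)(728096) = 0.
Zero determinant ⇒ coplanar.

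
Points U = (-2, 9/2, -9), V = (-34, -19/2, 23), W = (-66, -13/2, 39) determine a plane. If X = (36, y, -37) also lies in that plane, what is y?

21/2

The plane through U, V, W has equation −320x − 512y − 544z = 3232.
Substituting X: (-512)y + (8608) = 3232, so y = 21/2.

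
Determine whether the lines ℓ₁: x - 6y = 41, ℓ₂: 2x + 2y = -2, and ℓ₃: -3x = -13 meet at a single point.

Intersecting ℓ₁ and ℓ₂: solving the 2×2 system gives (x, y) = (5, -6).
Substitute into ℓ₃: (-3)(5) + (0)(-6) = -15.
But ℓ₃ requires -13 ≠ -15, so the three lines have no common point.

No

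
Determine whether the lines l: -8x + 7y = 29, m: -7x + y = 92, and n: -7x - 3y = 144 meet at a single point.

Yes

Intersecting l and m: solving the 2×2 system gives (x, y) = (-15, -13).
Substitute into n: (-7)(-15) + (-3)(-13) = 144.
This equals 144, so (-15, -13) lies on all three lines and they are concurrent.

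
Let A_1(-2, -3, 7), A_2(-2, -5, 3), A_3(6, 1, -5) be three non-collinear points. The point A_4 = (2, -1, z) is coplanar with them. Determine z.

1

Coplanarity requires A_1A_2 · (A_1A_3 × A_1A_4) = 0.
A_1A_2 = (0, -2, -4), A_1A_3 = (8, 4, -12); the triple product is linear in z with coefficient 16 and constant term -16.
Setting it to zero: z = 1.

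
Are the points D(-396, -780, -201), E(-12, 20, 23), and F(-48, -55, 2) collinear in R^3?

Yes

DE = (384, 800, 224), DF = (348, 725, 203).
Each component of DF is 29/32 times the corresponding component of DE, so DF = 29/32·DE and the points are collinear.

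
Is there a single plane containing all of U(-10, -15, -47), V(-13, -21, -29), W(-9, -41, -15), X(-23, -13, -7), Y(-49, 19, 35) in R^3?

Yes

The plane through U, V, W has normal n = UV × UW = (276, 114, 84) and equation n·P = -8418.
Checking the remaining points: n·X = -8418, n·Y = -8418.
All equal -8418, so all 5 points lie in one plane.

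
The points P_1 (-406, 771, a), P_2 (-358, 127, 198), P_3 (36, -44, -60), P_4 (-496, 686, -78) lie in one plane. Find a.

-228

The points are coplanar iff P_1P_2 · (P_1P_3 × P_1P_4) = 0.
Expanding, this is linear in a: (-196648)a + (-44835744) = 0.
So a = -228.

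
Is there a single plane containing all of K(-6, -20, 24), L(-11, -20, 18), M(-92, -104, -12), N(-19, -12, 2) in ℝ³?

Yes

The four points are coplanar iff the 3×3 determinant with rows KL, KM, KN is zero.
Rows: (-5, 0, -6), (-86, -84, -36), (-13, 8, -22).
Expanding along the first row: (-5)(2136) − (0)(1424) + (-6)(-1780) = 0.
Zero determinant ⇒ coplanar.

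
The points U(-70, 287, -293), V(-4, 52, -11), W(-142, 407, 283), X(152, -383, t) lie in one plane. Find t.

-125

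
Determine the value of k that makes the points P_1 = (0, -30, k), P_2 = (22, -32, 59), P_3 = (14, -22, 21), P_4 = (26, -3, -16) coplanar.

The points are coplanar iff P_1P_2 · (P_1P_3 × P_1P_4) = 0.
Expanding, this is linear in k: (272)k + (-6800) = 0.
So k = 25.

25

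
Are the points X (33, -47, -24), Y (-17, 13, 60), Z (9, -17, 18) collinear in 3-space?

XY = (-50, 60, 84), XZ = (-24, 30, 42).
XY × XZ = (0, 84, -60).
The cross product is nonzero, so the points do not lie on one line.

No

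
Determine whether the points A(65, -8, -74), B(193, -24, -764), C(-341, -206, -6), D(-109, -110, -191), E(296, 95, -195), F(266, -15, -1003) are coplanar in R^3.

Yes

The plane through A, B, C has normal n = AB × AC = (-137708, 271436, -31840) and equation n·P = -8766348.
Checking the remaining points: n·D = -8766348, n·E = -8766348, n·F = -8766348.
All equal -8766348, so all 6 points lie in one plane.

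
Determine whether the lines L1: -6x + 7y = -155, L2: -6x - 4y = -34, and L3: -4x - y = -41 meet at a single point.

Lines aᵢx + bᵢy = cᵢ with pairwise distinct directions are concurrent exactly when det[aᵢ bᵢ cᵢ] = 0.
Here the determinant is 0.
It vanishes, so the lines are concurrent at (13, -11).

Yes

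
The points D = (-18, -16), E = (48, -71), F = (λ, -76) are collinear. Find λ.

54

The three points are collinear iff det[DE; DF] = 0.
This determinant is linear in λ: (55)λ + (-2970) = 0, so λ = 54.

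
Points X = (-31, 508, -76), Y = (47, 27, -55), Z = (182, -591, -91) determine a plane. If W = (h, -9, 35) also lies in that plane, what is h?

4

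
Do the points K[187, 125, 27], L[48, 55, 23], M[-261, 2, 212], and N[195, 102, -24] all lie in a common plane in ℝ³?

The four points are coplanar iff the 3×3 determinant with rows KL, KM, KN is zero.
Rows: (-139, -70, -4), (-448, -123, 185), (8, -23, -51).
Expanding along the first row: (-139)(10528) − (-70)(21368) + (-4)(11288) = -12784.
Nonzero ⇒ not coplanar.

No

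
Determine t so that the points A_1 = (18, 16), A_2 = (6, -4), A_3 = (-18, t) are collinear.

-44

The three points are collinear iff det[A_1A_2; A_1A_3] = 0.
This determinant is linear in t: (-12)t + (-528) = 0, so t = -44.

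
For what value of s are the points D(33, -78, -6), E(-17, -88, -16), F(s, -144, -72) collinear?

-297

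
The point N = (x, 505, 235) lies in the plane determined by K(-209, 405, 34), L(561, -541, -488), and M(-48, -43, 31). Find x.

A normal to the plane is n = KL × KM = (-231018, -81732, -192654).
N lies in the plane iff n · KN = 0.
This gives (-231018)x + (-95179416) = 0, so x = -412.

-412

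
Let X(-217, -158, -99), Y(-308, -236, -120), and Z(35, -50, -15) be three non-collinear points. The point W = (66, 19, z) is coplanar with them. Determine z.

-18

The plane through X, Y, Z has equation −4284x + 2352y + 9828z = -414960.
Substituting W: (9828)z + (-238056) = -414960, so z = -18.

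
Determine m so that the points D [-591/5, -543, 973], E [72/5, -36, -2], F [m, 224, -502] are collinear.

412/5

Collinearity requires DE × DF = 0; each component is linear in m.
The y-component gives (-975)m + (80340) = 0, so m = 412/5.
The remaining components then also vanish.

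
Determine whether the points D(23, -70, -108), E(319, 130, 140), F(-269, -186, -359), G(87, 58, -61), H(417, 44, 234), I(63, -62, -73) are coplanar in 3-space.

Yes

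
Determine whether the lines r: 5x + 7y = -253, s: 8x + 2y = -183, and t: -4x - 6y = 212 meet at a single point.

The three lines meet at one point iff the augmented coefficient matrix [aᵢ bᵢ cᵢ] has rank < 3, i.e. its determinant vanishes.
Here the determinant is 2.
Nonzero, so no common point exists.

No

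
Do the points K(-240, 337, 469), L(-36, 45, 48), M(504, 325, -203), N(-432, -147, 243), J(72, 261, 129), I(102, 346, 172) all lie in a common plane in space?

Yes

The plane through K, L, M has normal n = KL × KM = (191172, -176136, 214800) and equation n·P = -4497912.
Checking the remaining points: n·N = -4497912, n·J = -4497912, n·I = -4497912.
All equal -4497912, so all 6 points lie in one plane.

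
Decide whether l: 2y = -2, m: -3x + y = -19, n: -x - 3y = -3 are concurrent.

Yes

Intersecting l and m: solving the 2×2 system gives (x, y) = (6, -1).
Substitute into n: (-1)(6) + (-3)(-1) = -3.
This equals -3, so (6, -1) lies on all three lines and they are concurrent.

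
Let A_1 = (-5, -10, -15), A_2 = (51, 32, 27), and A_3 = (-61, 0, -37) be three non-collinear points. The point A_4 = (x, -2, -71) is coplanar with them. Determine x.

Coplanarity requires A_1A_2 · (A_1A_3 × A_1A_4) = 0.
A_1A_2 = (56, 42, 42), A_1A_3 = (-56, 10, -22); the triple product is linear in x with coefficient -1344 and constant term -178752.
Setting it to zero: x = -133.

-133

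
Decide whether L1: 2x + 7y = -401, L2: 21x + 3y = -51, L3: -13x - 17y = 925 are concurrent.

The three lines meet at one point iff the augmented coefficient matrix [aᵢ bᵢ cᵢ] has rank < 3, i.e. its determinant vanishes.
Here the determinant is 0.
It vanishes, so the lines are concurrent at (6, -59).

Yes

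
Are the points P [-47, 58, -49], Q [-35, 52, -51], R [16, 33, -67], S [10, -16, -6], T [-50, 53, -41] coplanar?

Yes

The plane through P, Q, R has normal n = PQ × PR = (58, 90, 78) and equation n·X = -1328.
Checking the remaining points: n·S = -1328, n·T = -1328.
All equal -1328, so all 5 points lie in one plane.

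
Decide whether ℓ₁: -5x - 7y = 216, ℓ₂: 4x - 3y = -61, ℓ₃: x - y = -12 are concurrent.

The three lines meet at one point iff the augmented coefficient matrix [aᵢ bᵢ cᵢ] has rank < 3, i.e. its determinant vanishes.
Here the determinant is 0.
It vanishes, so the lines are concurrent at (-25, -13).

Yes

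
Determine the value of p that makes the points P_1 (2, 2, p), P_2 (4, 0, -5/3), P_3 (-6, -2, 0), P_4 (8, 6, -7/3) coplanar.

Coplanarity ⇔ det[P_1P_2; P_1P_3; P_1P_4] = 0.
Expanding, this is linear in p: (52)p + (208/3) = 0.
So p = -4/3.

-4/3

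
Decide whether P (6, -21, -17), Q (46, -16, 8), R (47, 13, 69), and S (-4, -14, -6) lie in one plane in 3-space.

Yes

A normal to the plane through P, Q, R is n = PQ × PR = (-420, -2415, 1155).
The plane has equation n·X = 28560. For S: n·S = 28560.
Equal, so S lies in the plane and all four are coplanar.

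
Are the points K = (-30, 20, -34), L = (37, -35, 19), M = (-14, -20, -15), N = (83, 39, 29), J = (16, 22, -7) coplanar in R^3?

Yes

The plane through K, L, M has normal n = KL × KM = (1075, -425, -1800) and equation n·P = 20450.
Checking the remaining points: n·N = 20450, n·J = 20450.
All equal 20450, so all 5 points lie in one plane.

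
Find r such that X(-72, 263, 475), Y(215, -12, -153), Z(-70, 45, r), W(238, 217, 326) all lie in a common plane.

Normal to plane XYW: n = (12087, -151917, 72048); plane equation n·P = -6601635.
Requiring n·Z = -6601635: (72048)r + (-7682355) = -6601635.
So r = 15.

15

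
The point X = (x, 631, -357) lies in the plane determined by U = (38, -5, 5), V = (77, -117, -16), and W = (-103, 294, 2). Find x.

A normal to the plane is n = UV × UW = (6615, 3078, -4131).
X lies in the plane iff n · UX = 0.
This gives (6615)x + (3201660) = 0, so x = -484.

-484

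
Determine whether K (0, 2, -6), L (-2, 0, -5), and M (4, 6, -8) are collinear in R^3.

Yes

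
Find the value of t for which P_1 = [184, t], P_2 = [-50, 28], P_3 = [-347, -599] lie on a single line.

522

The three points are collinear iff det[P_1P_2; P_1P_3] = 0.
This determinant is linear in t: (-297)t + (155034) = 0, so t = 522.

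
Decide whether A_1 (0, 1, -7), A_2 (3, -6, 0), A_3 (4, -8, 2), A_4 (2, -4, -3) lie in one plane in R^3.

No

With A_1 as base: A_1A_2 = (3, -7, 7), A_1A_3 = (4, -9, 9), A_1A_4 = (2, -5, 4).
A_1A_3 × A_1A_4 = (9, 2, -2).
A_1A_2 · (A_1A_3 × A_1A_4) = -1.
Since -1 ≠ 0, the four points are not coplanar.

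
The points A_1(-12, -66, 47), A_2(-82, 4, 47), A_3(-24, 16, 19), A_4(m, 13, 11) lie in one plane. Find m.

-1

Coplanarity ⇔ det[A_1A_2; A_1A_3; A_1A_4] = 0.
Expanding, this is linear in m: (-1960)m + (-1960) = 0.
So m = -1.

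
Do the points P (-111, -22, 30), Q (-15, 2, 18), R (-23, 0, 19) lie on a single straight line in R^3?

Yes

PQ = (96, 24, -12), PR = (88, 22, -11).
PQ × PR = (0, 0, 0).
The cross product vanishes, so the three points are collinear.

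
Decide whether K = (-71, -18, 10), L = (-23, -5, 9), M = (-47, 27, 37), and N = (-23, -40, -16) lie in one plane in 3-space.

Yes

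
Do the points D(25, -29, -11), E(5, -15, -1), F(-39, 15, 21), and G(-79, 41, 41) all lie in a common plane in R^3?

Yes

With D as base: DE = (-20, 14, 10), DF = (-64, 44, 32), DG = (-104, 70, 52).
DF × DG = (48, 0, 96).
DE · (DF × DG) = 0.
The scalar triple product vanishes, so the four points are coplanar.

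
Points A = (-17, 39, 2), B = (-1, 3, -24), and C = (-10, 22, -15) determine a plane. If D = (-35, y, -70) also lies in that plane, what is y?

57

The plane through A, B, C has equation 170x + 90y − 20z = 580.
Substituting D: (90)y + (-4550) = 580, so y = 57.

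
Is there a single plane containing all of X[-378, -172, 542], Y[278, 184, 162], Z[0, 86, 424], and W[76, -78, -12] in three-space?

Yes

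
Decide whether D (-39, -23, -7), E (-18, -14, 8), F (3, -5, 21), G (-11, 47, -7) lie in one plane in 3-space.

No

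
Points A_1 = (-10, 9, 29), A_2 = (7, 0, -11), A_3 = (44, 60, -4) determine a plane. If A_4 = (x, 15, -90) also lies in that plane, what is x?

63

Coplanarity requires A_1A_2 · (A_1A_3 × A_1A_4) = 0.
A_1A_2 = (17, -9, -40), A_1A_3 = (54, 51, -33); the triple product is linear in x with coefficient 2337 and constant term -147231.
Setting it to zero: x = 63.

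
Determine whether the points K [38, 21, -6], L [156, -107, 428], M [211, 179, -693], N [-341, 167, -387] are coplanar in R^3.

With K as base: KL = (118, -128, 434), KM = (173, 158, -687), KN = (-379, 146, -381).
KM × KN = (40104, 326286, 85140).
KL · (KM × KN) = -81576.
Since -81576 ≠ 0, the four points are not coplanar.

No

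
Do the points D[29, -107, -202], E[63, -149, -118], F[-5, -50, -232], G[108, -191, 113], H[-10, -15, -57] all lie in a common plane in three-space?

No

The plane through D, E, F has normal n = DE × DF = (-3528, -1836, 510) and equation n·P = -8880.
Checking the remaining points: n·G = 27282, n·H = 33750.
Since n·G = 27282 ≠ -8880, G is off the plane and the points are not all coplanar.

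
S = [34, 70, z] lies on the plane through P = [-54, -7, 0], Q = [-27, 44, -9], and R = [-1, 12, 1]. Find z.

A normal to the plane is n = PQ × PR = (222, -504, -2190).
S lies in the plane iff n · PS = 0.
This gives (-2190)z + (-19272) = 0, so z = -44/5.

-44/5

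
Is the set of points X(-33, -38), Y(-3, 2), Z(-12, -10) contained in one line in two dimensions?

Yes

XY = (30, 40), XZ = (21, 28).
Twice the signed area of △XYZ is (30)(28) − (40)(21) = 0.
The triangle is degenerate (zero area), so the points are collinear.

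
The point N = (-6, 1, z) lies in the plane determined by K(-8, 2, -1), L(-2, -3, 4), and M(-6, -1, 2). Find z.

Coplanarity requires KL · (KM × KN) = 0.
KL = (6, -5, 5), KM = (2, -3, 3); the triple product is linear in z with coefficient -8 and constant term 0.
Setting it to zero: z = 0.

0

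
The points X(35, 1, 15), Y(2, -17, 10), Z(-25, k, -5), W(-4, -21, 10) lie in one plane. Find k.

-23

Normal to plane XYW: n = (-20, 30, 24); plane equation n·P = -310.
Requiring n·Z = -310: (30)k + (380) = -310.
So k = -23.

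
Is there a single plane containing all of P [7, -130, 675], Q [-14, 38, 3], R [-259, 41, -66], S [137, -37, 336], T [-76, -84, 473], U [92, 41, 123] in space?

No

The plane through P, Q, R has normal n = PQ × PR = (-9576, 163191, 41097) and equation n·X = 6458613.
Checking the remaining points: n·S = 6458613, n·T = 6458613, n·U = 10864770.
Since n·U = 10864770 ≠ 6458613, U is off the plane and the points are not all coplanar.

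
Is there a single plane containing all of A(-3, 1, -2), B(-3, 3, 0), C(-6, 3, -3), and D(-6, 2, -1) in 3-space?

The four points are coplanar iff the 3×3 determinant with rows AB, AC, AD is zero.
Rows: (0, 2, 2), (-3, 2, -1), (-3, 1, 1).
Expanding along the first row: (0)(3) − (2)(-6) + (2)(3) = 18.
Nonzero ⇒ not coplanar.

No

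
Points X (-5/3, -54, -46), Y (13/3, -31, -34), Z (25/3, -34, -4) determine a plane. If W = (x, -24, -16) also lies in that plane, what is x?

Coplanarity requires XY · (XZ × XW) = 0.
XY = (6, 23, 12), XZ = (10, 20, 42); the triple product is linear in x with coefficient 726 and constant term -6050.
Setting it to zero: x = 25/3.

25/3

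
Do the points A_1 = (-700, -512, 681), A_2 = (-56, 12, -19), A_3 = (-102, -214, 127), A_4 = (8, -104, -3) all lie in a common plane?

With A_1 as base: A_1A_2 = (644, 524, -700), A_1A_3 = (598, 298, -554), A_1A_4 = (708, 408, -684).
A_1A_3 × A_1A_4 = (22200, 16800, 33000).
A_1A_2 · (A_1A_3 × A_1A_4) = 0.
The scalar triple product vanishes, so the four points are coplanar.

Yes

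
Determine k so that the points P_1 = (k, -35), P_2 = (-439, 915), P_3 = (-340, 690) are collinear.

-21

The three points are collinear iff det[P_1P_2; P_1P_3] = 0.
This determinant is linear in k: (225)k + (4725) = 0, so k = -21.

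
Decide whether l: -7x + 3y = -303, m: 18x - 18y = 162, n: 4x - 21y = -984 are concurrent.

Yes

The three lines meet at one point iff the augmented coefficient matrix [aᵢ bᵢ cᵢ] has rank < 3, i.e. its determinant vanishes.
Here the determinant is 0.
It vanishes, so the lines are concurrent at (69, 60).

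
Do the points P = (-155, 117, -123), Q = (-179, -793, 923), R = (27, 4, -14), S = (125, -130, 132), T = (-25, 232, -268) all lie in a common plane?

The plane through P, Q, R has normal n = PQ × PR = (19008, 192988, 168332) and equation n·X = -1071480.
Checking the remaining points: n·S = -492616, n·T = -814960.
Since n·S = -492616 ≠ -1071480, S is off the plane and the points are not all coplanar.

No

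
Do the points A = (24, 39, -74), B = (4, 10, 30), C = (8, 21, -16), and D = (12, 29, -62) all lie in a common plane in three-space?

No

With A as base: AB = (-20, -29, 104), AC = (-16, -18, 58), AD = (-12, -10, 12).
AC × AD = (364, -504, -56).
AB · (AC × AD) = 1512.
Since 1512 ≠ 0, the four points are not coplanar.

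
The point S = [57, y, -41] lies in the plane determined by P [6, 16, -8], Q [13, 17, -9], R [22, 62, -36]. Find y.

A normal to the plane is n = PQ × PR = (18, 180, 306).
S lies in the plane iff n · PS = 0.
This gives (180)y + (-12060) = 0, so y = 67.

67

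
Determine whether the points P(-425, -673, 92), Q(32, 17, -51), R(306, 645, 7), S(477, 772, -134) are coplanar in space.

No

A normal to the plane through P, Q, R is n = PQ × PR = (129824, -65688, 97936).
The plane has equation n·X = -1957064. For S: n·S = -1908512.
-1908512 ≠ -1957064, so S is off the plane.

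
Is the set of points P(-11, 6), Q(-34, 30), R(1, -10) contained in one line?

No

PQ = (-23, 24), PR = (12, -16).
If collinear, PR would be a scalar multiple of PQ. But (-23)·(-16) ≠ (24)·(12) (difference 80), so they are not parallel; the points are not collinear.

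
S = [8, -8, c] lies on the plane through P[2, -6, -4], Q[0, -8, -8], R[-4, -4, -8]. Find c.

The plane through P, Q, R has equation 16x + 16y − 16z = 0.
Substituting S: (-16)c + (0) = 0, so c = 0.

0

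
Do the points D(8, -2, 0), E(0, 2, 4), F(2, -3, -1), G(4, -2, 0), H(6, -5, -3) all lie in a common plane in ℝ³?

The plane through D, E, F has normal n = DE × DF = (0, -32, 32) and equation n·P = 64.
Checking the remaining points: n·G = 64, n·H = 64.
All equal 64, so all 5 points lie in one plane.

Yes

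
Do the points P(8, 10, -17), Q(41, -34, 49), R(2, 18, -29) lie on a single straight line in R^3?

PQ = (33, -44, 66), PR = (-6, 8, -12).
PQ × PR = (0, 0, 0).
The cross product vanishes, so the three points are collinear.

Yes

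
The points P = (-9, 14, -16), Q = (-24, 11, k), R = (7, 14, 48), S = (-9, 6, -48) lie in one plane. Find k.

-88

The points are coplanar iff PQ · (PR × PS) = 0.
Expanding, this is linear in k: (-128)k + (-11264) = 0.
So k = -88.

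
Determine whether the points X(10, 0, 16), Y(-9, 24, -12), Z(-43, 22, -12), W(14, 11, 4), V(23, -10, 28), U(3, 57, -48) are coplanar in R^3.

The plane through X, Y, Z has normal n = XY × XZ = (-56, 952, 854) and equation n·P = 13104.
Checking the remaining points: n·W = 13104, n·V = 13104, n·U = 13104.
All equal 13104, so all 6 points lie in one plane.

Yes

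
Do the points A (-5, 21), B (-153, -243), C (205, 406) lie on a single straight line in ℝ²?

AB = (-148, -264), AC = (210, 385).
If collinear, AC would be a scalar multiple of AB. But (-148)·(385) ≠ (-264)·(210) (difference -1540), so they are not parallel; the points are not collinear.

No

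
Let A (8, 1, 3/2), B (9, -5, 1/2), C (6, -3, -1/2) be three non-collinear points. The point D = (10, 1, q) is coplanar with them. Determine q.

5/2

The plane through A, B, C has equation 8x + 4y − 16z = 44.
Substituting D: (-16)q + (84) = 44, so q = 5/2.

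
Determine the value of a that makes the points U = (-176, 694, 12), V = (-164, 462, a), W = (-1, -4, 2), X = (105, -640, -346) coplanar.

-284

Normal to plane UWX: n = (236544, 59840, -37312); plane equation n·P = -550528.
Requiring n·V = -550528: (-37312)a + (-11147136) = -550528.
So a = -284.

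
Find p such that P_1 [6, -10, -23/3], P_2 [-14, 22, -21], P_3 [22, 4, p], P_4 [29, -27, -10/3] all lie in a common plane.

-19

Normal to plane P_1P_2P_4: n = (-88, -220, -396); plane equation n·P = 4708.
Requiring n·P_3 = 4708: (-396)p + (-2816) = 4708.
So p = -19.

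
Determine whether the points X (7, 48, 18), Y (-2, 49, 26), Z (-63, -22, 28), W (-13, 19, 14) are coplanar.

No

With X as base: XY = (-9, 1, 8), XZ = (-70, -70, 10), XW = (-20, -29, -4).
XZ × XW = (570, -480, 630).
XY · (XZ × XW) = -570.
Since -570 ≠ 0, the four points are not coplanar.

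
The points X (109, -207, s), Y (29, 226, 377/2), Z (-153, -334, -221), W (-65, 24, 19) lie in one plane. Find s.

83/2

The points are coplanar iff XY · (XZ × XW) = 0.
Expanding, this is linear in s: (15876)s + (-658854) = 0.
So s = 83/2.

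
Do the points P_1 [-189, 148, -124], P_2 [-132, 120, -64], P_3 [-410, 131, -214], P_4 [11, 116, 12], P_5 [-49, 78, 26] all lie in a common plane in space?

No

The plane through P_1, P_2, P_3 has normal n = P_1P_2 × P_1P_3 = (3540, -8130, -7157) and equation n·P = -984832.
Checking the remaining points: n·P_4 = -990024, n·P_5 = -993682.
Since n·P_4 = -990024 ≠ -984832, P_4 is off the plane and the points are not all coplanar.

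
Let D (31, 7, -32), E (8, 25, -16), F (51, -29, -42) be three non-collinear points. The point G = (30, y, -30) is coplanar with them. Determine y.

Coplanarity requires DE · (DF × DG) = 0.
DE = (-23, 18, 16), DF = (20, -36, -10); the triple product is linear in y with coefficient 90 and constant term -90.
Setting it to zero: y = 1.

1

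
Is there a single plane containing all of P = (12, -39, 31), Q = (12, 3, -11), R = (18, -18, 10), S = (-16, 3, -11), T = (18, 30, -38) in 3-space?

Yes

The plane through P, Q, R has normal n = PQ × PR = (0, -252, -252) and equation n·X = 2016.
Checking the remaining points: n·S = 2016, n·T = 2016.
All equal 2016, so all 5 points lie in one plane.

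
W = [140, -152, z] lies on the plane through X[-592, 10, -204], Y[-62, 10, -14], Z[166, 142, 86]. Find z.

36

Coplanarity requires XY · (XZ × XW) = 0.
XY = (530, 0, 190), XZ = (758, 132, 290); the triple product is linear in z with coefficient 69960 and constant term -2518560.
Setting it to zero: z = 36.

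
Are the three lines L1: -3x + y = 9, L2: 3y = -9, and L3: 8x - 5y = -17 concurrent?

The three lines meet at one point iff the augmented coefficient matrix [aᵢ bᵢ cᵢ] has rank < 3, i.e. its determinant vanishes.
Here the determinant is 0.
It vanishes, so the lines are concurrent at (-4, -3).

Yes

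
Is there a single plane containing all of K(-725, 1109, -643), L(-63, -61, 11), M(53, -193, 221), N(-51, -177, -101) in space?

Yes

A normal to the plane through K, L, M is n = KL × KM = (-159372, -63156, 48336).
The plane has equation n·P = 14424648. For N: n·N = 14424648.
Equal, so N lies in the plane and all four are coplanar.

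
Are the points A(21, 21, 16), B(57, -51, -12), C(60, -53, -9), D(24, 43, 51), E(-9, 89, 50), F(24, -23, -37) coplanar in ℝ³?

The plane through A, B, C has normal n = AB × AC = (-272, -192, 144) and equation n·P = -7440.
Checking the remaining points: n·D = -7440, n·E = -7440, n·F = -7440.
All equal -7440, so all 6 points lie in one plane.

Yes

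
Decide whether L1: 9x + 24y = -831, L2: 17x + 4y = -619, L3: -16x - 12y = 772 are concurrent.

Yes

Intersecting L1 and L2: solving the 2×2 system gives (x, y) = (-31, -23).
Substitute into L3: (-16)(-31) + (-12)(-23) = 772.
This equals 772, so (-31, -23) lies on all three lines and they are concurrent.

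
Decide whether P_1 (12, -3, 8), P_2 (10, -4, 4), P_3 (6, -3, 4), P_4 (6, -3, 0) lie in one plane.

No

With P_1 as base: P_1P_2 = (-2, -1, -4), P_1P_3 = (-6, 0, -4), P_1P_4 = (-6, 0, -8).
P_1P_3 × P_1P_4 = (0, -24, 0).
P_1P_2 · (P_1P_3 × P_1P_4) = 24.
Since 24 ≠ 0, the four points are not coplanar.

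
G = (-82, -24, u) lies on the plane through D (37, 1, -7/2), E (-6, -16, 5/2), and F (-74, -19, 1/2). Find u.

5/2

A normal to the plane is n = DE × DF = (52, -494, -1027).
G lies in the plane iff n · DG = 0.
This gives (-1027)u + (5135/2) = 0, so u = 5/2.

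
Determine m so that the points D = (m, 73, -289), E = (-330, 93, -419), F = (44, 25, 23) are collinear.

Direction EF = (374, -68, 442). From the y-coordinate of D, the parameter along the line is τ = (73 − 93)/(-68) = 5/17.
Then m = (-330) + 5/17·(374) = -220.

-220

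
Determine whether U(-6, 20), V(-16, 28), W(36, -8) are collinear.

No

UV = (-10, 8), UW = (42, -28).
Twice the signed area of △UVW is (-10)(-28) − (8)(42) = -56.
The area is nonzero, so the three points are not collinear.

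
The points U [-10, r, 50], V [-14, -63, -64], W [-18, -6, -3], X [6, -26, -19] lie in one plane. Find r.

41

The points are coplanar iff UV · (UW × UX) = 0.
Expanding, this is linear in r: (-1400)r + (57400) = 0.
So r = 41.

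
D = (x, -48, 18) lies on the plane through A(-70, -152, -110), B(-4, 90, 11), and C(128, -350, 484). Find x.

-14

A normal to the plane is n = AB × AC = (167706, -15246, -60984).
D lies in the plane iff n · AD = 0.
This gives (167706)x + (2347884) = 0, so x = -14.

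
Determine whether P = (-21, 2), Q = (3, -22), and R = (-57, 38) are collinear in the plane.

PQ = (24, -24), PR = (-36, 36).
det[PQ; PR] = (24)(36) − (-24)(-36) = 0.
The determinant is zero, so the points are collinear.

Yes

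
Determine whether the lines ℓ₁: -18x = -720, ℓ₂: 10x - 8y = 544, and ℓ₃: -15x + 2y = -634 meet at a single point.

No

Intersecting ℓ₁ and ℓ₂: solving the 2×2 system gives (x, y) = (40, -18).
Substitute into ℓ₃: (-15)(40) + (2)(-18) = -636.
But ℓ₃ requires -634 ≠ -636, so the three lines have no common point.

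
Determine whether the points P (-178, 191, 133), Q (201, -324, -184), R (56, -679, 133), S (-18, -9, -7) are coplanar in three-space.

The four points are coplanar iff the 3×3 determinant with rows PQ, PR, PS is zero.
Rows: (379, -515, -317), (234, -870, 0), (160, -200, -140).
Expanding along the first row: (379)(121800) − (-515)(-32760) + (-317)(92400) = 0.
Zero determinant ⇒ coplanar.

Yes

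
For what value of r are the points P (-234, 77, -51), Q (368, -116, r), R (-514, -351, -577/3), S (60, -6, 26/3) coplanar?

Normal to plane PRS: n = (-37268, -74536/3, 149072); plane equation n·X = -2385152/3.
Requiring n·Q = -2385152/3: (149072)r + (-32497696/3) = -2385152/3.
So r = 202/3.

202/3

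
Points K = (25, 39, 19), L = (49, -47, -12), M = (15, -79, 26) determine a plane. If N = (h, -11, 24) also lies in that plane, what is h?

19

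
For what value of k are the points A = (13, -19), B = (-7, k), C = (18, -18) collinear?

-23

Collinearity: (B − A) must be parallel to (C − A) = (5, 1).
Cross-multiplying the components: (k − (-19))·(5) = (-20)·(1).
Solving gives k = -23.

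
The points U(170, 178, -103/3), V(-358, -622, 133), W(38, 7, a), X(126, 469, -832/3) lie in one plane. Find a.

-40/3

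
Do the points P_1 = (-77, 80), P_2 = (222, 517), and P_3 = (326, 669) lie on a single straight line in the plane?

P_1P_2 = (299, 437), P_1P_3 = (403, 589).
Twice the signed area of △P_1P_2P_3 is (299)(589) − (437)(403) = 0.
The triangle is degenerate (zero area), so the points are collinear.

Yes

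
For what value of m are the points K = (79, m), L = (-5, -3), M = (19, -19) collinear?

-59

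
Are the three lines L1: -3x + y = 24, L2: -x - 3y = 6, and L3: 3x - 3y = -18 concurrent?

No

Intersecting L1 and L2: solving the 2×2 system gives (x, y) = (-39/5, 3/5).
Substitute into L3: (3)(-39/5) + (-3)(3/5) = -126/5.
But L3 requires -18 ≠ -126/5, so the three lines have no common point.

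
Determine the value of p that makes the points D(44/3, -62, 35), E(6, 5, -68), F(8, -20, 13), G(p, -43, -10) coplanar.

38/3

Normal to plane DEF: n = (2852, 496, 248/3); plane equation n·P = 41912/3.
Requiring n·G = 41912/3: (2852)p + (-66464/3) = 41912/3.
So p = 38/3.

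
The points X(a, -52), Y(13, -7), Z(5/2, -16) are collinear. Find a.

-79/2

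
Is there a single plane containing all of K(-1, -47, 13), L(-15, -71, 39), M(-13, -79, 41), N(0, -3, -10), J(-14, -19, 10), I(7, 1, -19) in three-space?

The plane through K, L, M has normal n = KL × KM = (160, 80, 160) and equation n·P = -1840.
Checking the remaining points: n·N = -1840, n·J = -2160, n·I = -1840.
Since n·J = -2160 ≠ -1840, J is off the plane and the points are not all coplanar.

No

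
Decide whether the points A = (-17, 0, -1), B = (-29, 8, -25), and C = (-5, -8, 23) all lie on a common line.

AB = (-12, 8, -24), AC = (12, -8, 24).
Each component of AC is -1 times the corresponding component of AB, so AC = -1·AB and the points are collinear.

Yes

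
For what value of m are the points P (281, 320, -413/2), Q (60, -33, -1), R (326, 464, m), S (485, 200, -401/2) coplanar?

-280

The points are coplanar iff PQ · (PR × PS) = 0.
Expanding, this is linear in m: (-98532)m + (-27588960) = 0.
So m = -280.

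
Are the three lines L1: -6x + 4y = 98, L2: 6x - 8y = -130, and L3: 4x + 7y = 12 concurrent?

Yes

Lines aᵢx + bᵢy = cᵢ with pairwise distinct directions are concurrent exactly when det[aᵢ bᵢ cᵢ] = 0.
Here the determinant is 0.
It vanishes, so the lines are concurrent at (-11, 8).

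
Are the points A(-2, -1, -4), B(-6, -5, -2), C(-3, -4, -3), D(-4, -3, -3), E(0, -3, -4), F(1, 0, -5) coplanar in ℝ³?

Yes

The plane through A, B, C has normal n = AB × AC = (2, 2, 8) and equation n·P = -38.
Checking the remaining points: n·D = -38, n·E = -38, n·F = -38.
All equal -38, so all 6 points lie in one plane.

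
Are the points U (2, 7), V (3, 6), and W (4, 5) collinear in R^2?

UV = (1, -1), UW = (2, -2).
Twice the signed area of △UVW is (1)(-2) − (-1)(2) = 0.
The triangle is degenerate (zero area), so the points are collinear.

Yes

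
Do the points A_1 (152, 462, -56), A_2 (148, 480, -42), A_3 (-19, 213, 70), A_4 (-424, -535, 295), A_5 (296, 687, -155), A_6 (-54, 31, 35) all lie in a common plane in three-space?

The plane through A_1, A_2, A_3 has normal n = A_1A_2 × A_1A_3 = (5754, -1890, 4074) and equation n·P = -226716.
Checking the remaining points: n·A_4 = -226716, n·A_5 = -226716, n·A_6 = -226716.
All equal -226716, so all 6 points lie in one plane.

Yes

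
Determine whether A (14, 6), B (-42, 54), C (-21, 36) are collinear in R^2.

Yes

AB = (-56, 48), AC = (-35, 30).
det[AB; AC] = (-56)(30) − (48)(-35) = 0.
The determinant is zero, so the points are collinear.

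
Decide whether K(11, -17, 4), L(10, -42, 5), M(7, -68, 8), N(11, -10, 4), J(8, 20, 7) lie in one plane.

Yes

The plane through K, L, M has normal n = KL × KM = (-49, 0, -49) and equation n·P = -735.
Checking the remaining points: n·N = -735, n·J = -735.
All equal -735, so all 5 points lie in one plane.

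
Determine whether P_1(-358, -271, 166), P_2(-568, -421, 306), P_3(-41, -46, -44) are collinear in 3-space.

No

P_1P_2 = (-210, -150, 140), P_1P_3 = (317, 225, -210).
Comparing components 3 and 1: (140)(317) − (-210)(-210) = 280 ≠ 0, so P_1P_2 and P_1P_3 are not parallel and the points are not collinear.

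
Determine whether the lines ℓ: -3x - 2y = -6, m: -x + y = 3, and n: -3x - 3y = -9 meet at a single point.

Yes

Lines aᵢx + bᵢy = cᵢ with pairwise distinct directions are concurrent exactly when det[aᵢ bᵢ cᵢ] = 0.
Here the determinant is 0.
It vanishes, so the lines are concurrent at (0, 3).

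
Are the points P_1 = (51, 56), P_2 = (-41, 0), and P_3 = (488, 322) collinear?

P_1P_2 = (-92, -56), P_1P_3 = (437, 266).
Checking proportionality: P_1P_3 = -19/4·P_1P_2, so the vectors are parallel and the points are collinear.

Yes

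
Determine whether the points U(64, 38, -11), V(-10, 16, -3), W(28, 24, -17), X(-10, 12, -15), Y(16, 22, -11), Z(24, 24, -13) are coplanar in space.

The plane through U, V, W has normal n = UV × UW = (244, -732, 244) and equation n·P = -14884.
Checking the remaining points: n·X = -14884, n·Y = -14884, n·Z = -14884.
All equal -14884, so all 6 points lie in one plane.

Yes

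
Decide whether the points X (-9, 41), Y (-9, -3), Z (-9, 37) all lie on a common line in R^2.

XY = (0, -44), XZ = (0, -4).
Checking proportionality: XZ = 1/11·XY, so the vectors are parallel and the points are collinear.

Yes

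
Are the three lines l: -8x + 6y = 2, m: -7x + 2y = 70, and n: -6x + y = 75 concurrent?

Yes

Intersecting l and m: solving the 2×2 system gives (x, y) = (-16, -21).
Substitute into n: (-6)(-16) + (1)(-21) = 75.
This equals 75, so (-16, -21) lies on all three lines and they are concurrent.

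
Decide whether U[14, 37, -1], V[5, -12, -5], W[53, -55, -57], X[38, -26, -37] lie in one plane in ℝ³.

Yes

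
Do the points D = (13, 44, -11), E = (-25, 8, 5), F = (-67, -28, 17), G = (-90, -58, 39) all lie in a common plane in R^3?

Yes

With D as base: DE = (-38, -36, 16), DF = (-80, -72, 28), DG = (-103, -102, 50).
DF × DG = (-744, 1116, 744).
DE · (DF × DG) = 0.
The scalar triple product vanishes, so the four points are coplanar.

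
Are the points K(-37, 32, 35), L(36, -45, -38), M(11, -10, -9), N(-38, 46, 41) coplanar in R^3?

A normal to the plane through K, L, M is n = KL × KM = (322, -292, 630).
The plane has equation n·P = 792. For N: n·N = 162.
162 ≠ 792, so N is off the plane.

No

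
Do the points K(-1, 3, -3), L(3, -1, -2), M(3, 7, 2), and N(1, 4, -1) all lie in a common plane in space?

A normal to the plane through K, L, M is n = KL × KM = (-24, -16, 32).
The plane has equation n·P = -120. For N: n·N = -120.
Equal, so N lies in the plane and all four are coplanar.

Yes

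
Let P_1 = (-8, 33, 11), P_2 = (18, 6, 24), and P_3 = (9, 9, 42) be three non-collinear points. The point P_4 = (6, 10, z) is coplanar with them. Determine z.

A normal to the plane is n = P_1P_2 × P_1P_3 = (-525, -585, -165).
P_4 lies in the plane iff n · P_1P_4 = 0.
This gives (-165)z + (7920) = 0, so z = 48.

48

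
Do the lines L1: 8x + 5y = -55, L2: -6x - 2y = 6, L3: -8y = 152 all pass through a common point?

No

Intersecting L1 and L2: solving the 2×2 system gives (x, y) = (40/7, -141/7).
Substitute into L3: (0)(40/7) + (-8)(-141/7) = 1128/7.
But L3 requires 152 ≠ 1128/7, so the three lines have no common point.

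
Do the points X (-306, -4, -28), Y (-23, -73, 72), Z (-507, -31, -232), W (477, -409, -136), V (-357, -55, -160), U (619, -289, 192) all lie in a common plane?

The plane through X, Y, Z has normal n = XY × XZ = (16776, 37632, -21510) and equation n·P = -4681704.
Checking the remaining points: n·W = -4463976, n·V = -4617192, n·U = -4621224.
Since n·W = -4463976 ≠ -4681704, W is off the plane and the points are not all coplanar.

No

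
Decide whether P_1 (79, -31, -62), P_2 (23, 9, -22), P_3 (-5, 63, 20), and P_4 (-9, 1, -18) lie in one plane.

No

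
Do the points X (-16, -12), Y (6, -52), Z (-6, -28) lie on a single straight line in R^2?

No

XY = (22, -40), XZ = (10, -16).
det[XY; XZ] = (22)(-16) − (-40)(10) = 48.
The determinant is nonzero, so they are not collinear.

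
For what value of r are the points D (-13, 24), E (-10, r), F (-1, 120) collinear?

48

Collinearity: (E − D) must be parallel to (F − D) = (12, 96).
Cross-multiplying the components: (r − 24)·(12) = (3)·(96).
Solving gives r = 48.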